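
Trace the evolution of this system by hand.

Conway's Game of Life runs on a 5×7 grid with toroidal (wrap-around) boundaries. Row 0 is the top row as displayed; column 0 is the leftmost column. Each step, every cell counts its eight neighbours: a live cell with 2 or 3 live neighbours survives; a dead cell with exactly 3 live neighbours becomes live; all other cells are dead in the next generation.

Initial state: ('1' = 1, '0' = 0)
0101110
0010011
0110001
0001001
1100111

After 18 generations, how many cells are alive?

12

step 0: 0101110
0010011
0110001
0001001
1100111
step 1: 0101000
0000001
0111001
0001100
0100000
step 2: 1010000
0101000
1011110
1101100
0001100
step 3: 0110100
1000001
1000011
1100001
1000100
step 4: 0101011
0000000
0000010
0100000
0011011
step 5: 1001011
0000111
0000000
0010111
0101011
step 6: 0011000
1000100
0001000
1011101
0101000
step 7: 0111100
0010100
1110011
1100100
1100000
step 8: 1000100
0000101
0010111
0000010
0000100
step 9: 0001100
1000101
0001101
0001001
0000110
step 10: 0001001
1000001
0001101
0001001
0000010
step 11: 1000011
1001101
0001101
0001001
0000111
step 12: 0001000
0001000
0010001
1001001
0000100
step 13: 0001100
0011000
1011001
1001011
0001100
step 14: 0000000
0100000
1000010
1100010
0010001
step 15: 0000000
0000000
1000000
1100010
1100001
step 16: 1000000
0000000
1100001
0000000
0100001
step 17: 1000000
0100001
1000000
0100001
1000000
step 18: 1100001
0100001
0100001
0100001
1100001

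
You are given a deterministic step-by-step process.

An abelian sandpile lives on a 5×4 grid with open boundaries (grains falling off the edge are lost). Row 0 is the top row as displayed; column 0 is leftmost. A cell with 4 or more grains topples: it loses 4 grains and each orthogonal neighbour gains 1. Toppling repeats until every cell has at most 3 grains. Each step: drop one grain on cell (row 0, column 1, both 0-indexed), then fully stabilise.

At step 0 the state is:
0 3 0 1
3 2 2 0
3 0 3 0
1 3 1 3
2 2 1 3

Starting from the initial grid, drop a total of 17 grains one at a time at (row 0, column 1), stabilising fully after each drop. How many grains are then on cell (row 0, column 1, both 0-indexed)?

gen 0: 0 3 0 1
3 2 2 0
3 0 3 0
1 3 1 3
2 2 1 3
gen 1: 1 0 1 1
3 3 2 0
3 0 3 0
1 3 1 3
2 2 1 3
gen 2: 1 1 1 1
3 3 2 0
3 0 3 0
1 3 1 3
2 2 1 3
gen 3: 1 2 1 1
3 3 2 0
3 0 3 0
1 3 1 3
2 2 1 3
gen 4: 1 3 1 1
3 3 2 0
3 0 3 0
1 3 1 3
2 2 1 3
gen 5: 3 1 2 1
1 1 3 0
0 2 3 0
2 3 1 3
2 2 1 3
gen 6: 3 2 2 1
1 1 3 0
0 2 3 0
2 3 1 3
2 2 1 3
gen 7: 3 3 2 1
1 1 3 0
0 2 3 0
2 3 1 3
2 2 1 3
gen 8: 0 1 3 1
2 2 3 0
0 2 3 0
2 3 1 3
2 2 1 3
gen 9: 0 2 3 1
2 2 3 0
0 2 3 0
2 3 1 3
2 2 1 3
gen 10: 0 3 3 1
2 2 3 0
0 2 3 0
2 3 1 3
2 2 1 3
gen 11: 1 2 1 2
3 1 2 1
1 1 1 1
3 0 3 3
2 3 1 3
gen 12: 1 3 1 2
3 1 2 1
1 1 1 1
3 0 3 3
2 3 1 3
gen 13: 2 0 2 2
3 2 2 1
1 1 1 1
3 0 3 3
2 3 1 3
gen 14: 2 1 2 2
3 2 2 1
1 1 1 1
3 0 3 3
2 3 1 3
gen 15: 2 2 2 2
3 2 2 1
1 1 1 1
3 0 3 3
2 3 1 3
gen 16: 2 3 2 2
3 2 2 1
1 1 1 1
3 0 3 3
2 3 1 3
gen 17: 3 0 3 2
3 3 2 1
1 1 1 1
3 0 3 3
2 3 1 3

0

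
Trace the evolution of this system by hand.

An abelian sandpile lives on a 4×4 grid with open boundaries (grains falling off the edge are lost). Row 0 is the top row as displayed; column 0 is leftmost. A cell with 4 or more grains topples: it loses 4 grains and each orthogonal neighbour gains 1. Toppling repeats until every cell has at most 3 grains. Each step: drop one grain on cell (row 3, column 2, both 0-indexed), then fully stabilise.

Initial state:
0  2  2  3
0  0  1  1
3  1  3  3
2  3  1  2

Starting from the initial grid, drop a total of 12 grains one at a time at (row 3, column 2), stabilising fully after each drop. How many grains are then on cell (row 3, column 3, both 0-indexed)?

3

t=0: 0  2  2  3
0  0  1  1
3  1  3  3
2  3  1  2
t=1: 0  2  2  3
0  0  1  1
3  1  3  3
2  3  2  2
t=2: 0  2  2  3
0  0  1  1
3  1  3  3
2  3  3  2
t=3: 0  2  2  3
0  0  2  2
3  3  1  1
3  0  3  0
t=4: 0  2  2  3
0  0  2  2
3  3  2  1
3  1  0  1
t=5: 0  2  2  3
0  0  2  2
3  3  2  1
3  1  1  1
t=6: 0  2  2  3
0  0  2  2
3  3  2  1
3  1  2  1
t=7: 0  2  2  3
0  0  2  2
3  3  2  1
3  1  3  1
t=8: 0  2  2  3
0  0  2  2
3  3  3  1
3  2  0  2
t=9: 0  2  2  3
0  0  2  2
3  3  3  1
3  2  1  2
t=10: 0  2  2  3
0  0  2  2
3  3  3  1
3  2  2  2
t=11: 0  2  2  3
0  0  2  2
3  3  3  1
3  2  3  2
t=12: 0  2  2  3
1  1  3  2
1  2  1  2
1  1  2  3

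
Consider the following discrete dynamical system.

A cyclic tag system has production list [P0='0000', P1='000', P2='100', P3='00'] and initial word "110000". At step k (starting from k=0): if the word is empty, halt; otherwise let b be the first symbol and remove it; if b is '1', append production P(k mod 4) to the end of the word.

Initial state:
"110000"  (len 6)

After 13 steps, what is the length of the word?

0

step 0: "110000"  (len 6)
step 1: "100000000"  (len 9)
step 2: "00000000000"  (len 11)
step 3: "0000000000"  (len 10)
step 4: "000000000"  (len 9)
step 5: "00000000"  (len 8)
step 6: "0000000"  (len 7)
step 7: "000000"  (len 6)
step 8: "00000"  (len 5)
step 9: "0000"  (len 4)
step 10: "000"  (len 3)
step 11: "00"  (len 2)
step 12: "0"  (len 1)
step 13: (halted — word empty)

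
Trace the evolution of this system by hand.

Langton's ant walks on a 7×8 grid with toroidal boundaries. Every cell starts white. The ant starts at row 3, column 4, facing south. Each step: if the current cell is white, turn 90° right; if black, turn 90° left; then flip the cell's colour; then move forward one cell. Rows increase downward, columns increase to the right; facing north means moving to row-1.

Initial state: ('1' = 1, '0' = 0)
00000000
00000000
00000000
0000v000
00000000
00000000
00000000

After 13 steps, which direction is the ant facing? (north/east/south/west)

t=0: 00000000
00000000
00000000
0000v000
00000000
00000000
00000000
t=1: 00000000
00000000
00000000
000<1000
00000000
00000000
00000000
t=2: 00000000
00000000
000^0000
00011000
00000000
00000000
00000000
t=3: 00000000
00000000
0001>000
00011000
00000000
00000000
00000000
t=4: 00000000
00000000
00011000
0001v000
00000000
00000000
00000000
t=5: 00000000
00000000
00011000
00010>00
00000000
00000000
00000000
t=6: 00000000
00000000
00011000
00010100
00000v00
00000000
00000000
t=7: 00000000
00000000
00011000
00010100
0000<100
00000000
00000000
t=8: 00000000
00000000
00011000
0001^100
00001100
00000000
00000000
t=9: 00000000
00000000
00011000
00011>00
00001100
00000000
00000000
t=10: 00000000
00000000
00011^00
00011000
00001100
00000000
00000000
t=11: 00000000
00000000
000111>0
00011000
00001100
00000000
00000000
t=12: 00000000
00000000
00011110
000110v0
00001100
00000000
00000000
t=13: 00000000
00000000
00011110
00011<10
00001100
00000000
00000000

west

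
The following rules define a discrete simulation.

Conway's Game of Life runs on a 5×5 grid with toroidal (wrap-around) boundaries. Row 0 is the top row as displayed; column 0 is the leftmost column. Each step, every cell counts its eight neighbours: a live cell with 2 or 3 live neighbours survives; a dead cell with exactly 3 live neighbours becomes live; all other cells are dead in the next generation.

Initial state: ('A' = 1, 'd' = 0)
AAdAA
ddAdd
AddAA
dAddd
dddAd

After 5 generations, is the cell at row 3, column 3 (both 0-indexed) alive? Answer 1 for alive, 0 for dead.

0

gen 0: AAdAA
ddAdd
AddAA
dAddd
dddAd
gen 1: AAdAA
ddAdd
AAAAA
AdAAd
dAdAd
gen 2: AAdAA
ddddd
Adddd
ddddd
ddddd
gen 3: AdddA
dAddd
ddddd
ddddd
AdddA
gen 4: dAddA
Adddd
ddddd
ddddd
AdddA
gen 5: dAddA
Adddd
ddddd
ddddd
AdddA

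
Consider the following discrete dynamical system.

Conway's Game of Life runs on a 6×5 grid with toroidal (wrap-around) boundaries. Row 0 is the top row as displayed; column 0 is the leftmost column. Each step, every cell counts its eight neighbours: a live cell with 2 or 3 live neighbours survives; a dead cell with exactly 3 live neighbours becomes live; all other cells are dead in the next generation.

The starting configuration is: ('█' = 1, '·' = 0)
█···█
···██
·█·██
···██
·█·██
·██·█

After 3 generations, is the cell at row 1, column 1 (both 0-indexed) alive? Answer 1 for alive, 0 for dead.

[0] █···█
···██
·█·██
···██
·█·██
·██·█
[1] ·██··
··█··
·····
·····
·█···
·██··
[2] ···█·
·██··
·····
·····
·██··
█····
[3] ·██··
··█··
·····
·····
·█···
·██··

0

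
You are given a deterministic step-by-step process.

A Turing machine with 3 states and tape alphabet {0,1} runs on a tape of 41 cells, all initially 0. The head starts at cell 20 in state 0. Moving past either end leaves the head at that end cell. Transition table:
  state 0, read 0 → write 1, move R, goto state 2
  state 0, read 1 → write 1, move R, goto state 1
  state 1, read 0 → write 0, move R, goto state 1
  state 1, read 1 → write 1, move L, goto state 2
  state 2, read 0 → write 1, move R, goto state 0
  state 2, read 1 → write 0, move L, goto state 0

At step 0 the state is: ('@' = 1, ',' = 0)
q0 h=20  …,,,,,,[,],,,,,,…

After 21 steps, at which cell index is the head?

40

[0] q0 h=20  …,,,,,,[,],,,,,,…
[1] q2 h=21  …,,,,,@[,],,,,,,…
[2] q0 h=22  …,,,,@@[,],,,,,,…
[3] q2 h=23  …,,,@@@[,],,,,,,…
[4] q0 h=24  …,,@@@@[,],,,,,,…
[5] q2 h=25  …,@@@@@[,],,,,,,…
[6] q0 h=26  …@@@@@@[,],,,,,,…
[7] q2 h=27  …@@@@@@[,],,,,,,…
[8] q0 h=28  …@@@@@@[,],,,,,,…
[9] q2 h=29  …@@@@@@[,],,,,,,…
[10] q0 h=30  …@@@@@@[,],,,,,,…
[11] q2 h=31  …@@@@@@[,],,,,,,…
[12] q0 h=32  …@@@@@@[,],,,,,,…
[13] q2 h=33  …@@@@@@[,],,,,,,…
[14] q0 h=34  …@@@@@@[,],,,,,,|
[15] q2 h=35  …@@@@@@[,],,,,,|
[16] q0 h=36  …@@@@@@[,],,,,|
[17] q2 h=37  …@@@@@@[,],,,|
[18] q0 h=38  …@@@@@@[,],,|
[19] q2 h=39  …@@@@@@[,],|
[20] q0 h=40  …@@@@@@[,]|
[21] q2 h=40  …@@@@@@[@]|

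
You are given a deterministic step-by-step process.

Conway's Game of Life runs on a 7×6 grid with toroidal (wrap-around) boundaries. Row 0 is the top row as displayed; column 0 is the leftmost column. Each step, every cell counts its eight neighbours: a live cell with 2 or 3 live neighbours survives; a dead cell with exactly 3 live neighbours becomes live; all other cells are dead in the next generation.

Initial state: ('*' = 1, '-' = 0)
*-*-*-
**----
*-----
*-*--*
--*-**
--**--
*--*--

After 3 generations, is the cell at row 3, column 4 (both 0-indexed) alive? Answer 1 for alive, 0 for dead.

1

0) *-*-*-
**----
*-----
*-*--*
--*-**
--**--
*--*--
1) *-**--
*-----
------
*--**-
*-*-**
-**--*
----**
2) **-**-
-*----
-----*
**-**-
--*---
-**---
----**
3) *****-
-**-**
-**-**
******
*-----
-***--
----**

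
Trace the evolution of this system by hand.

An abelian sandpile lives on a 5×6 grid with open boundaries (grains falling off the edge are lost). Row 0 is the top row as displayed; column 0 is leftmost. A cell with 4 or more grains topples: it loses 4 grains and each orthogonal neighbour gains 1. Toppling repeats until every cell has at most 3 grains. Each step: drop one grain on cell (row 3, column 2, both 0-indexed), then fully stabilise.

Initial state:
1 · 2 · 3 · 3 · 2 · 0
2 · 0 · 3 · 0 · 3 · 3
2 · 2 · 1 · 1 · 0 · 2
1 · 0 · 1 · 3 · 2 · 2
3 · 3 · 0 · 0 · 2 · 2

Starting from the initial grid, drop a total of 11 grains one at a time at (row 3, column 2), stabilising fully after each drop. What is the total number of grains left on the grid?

t=0: 1 · 2 · 3 · 3 · 2 · 0
2 · 0 · 3 · 0 · 3 · 3
2 · 2 · 1 · 1 · 0 · 2
1 · 0 · 1 · 3 · 2 · 2
3 · 3 · 0 · 0 · 2 · 2
t=1: 1 · 2 · 3 · 3 · 2 · 0
2 · 0 · 3 · 0 · 3 · 3
2 · 2 · 1 · 1 · 0 · 2
1 · 0 · 2 · 3 · 2 · 2
3 · 3 · 0 · 0 · 2 · 2
t=2: 1 · 2 · 3 · 3 · 2 · 0
2 · 0 · 3 · 0 · 3 · 3
2 · 2 · 1 · 1 · 0 · 2
1 · 0 · 3 · 3 · 2 · 2
3 · 3 · 0 · 0 · 2 · 2
t=3: 1 · 2 · 3 · 3 · 2 · 0
2 · 0 · 3 · 0 · 3 · 3
2 · 2 · 2 · 2 · 0 · 2
1 · 1 · 1 · 0 · 3 · 2
3 · 3 · 1 · 1 · 2 · 2
t=4: 1 · 2 · 3 · 3 · 2 · 0
2 · 0 · 3 · 0 · 3 · 3
2 · 2 · 2 · 2 · 0 · 2
1 · 1 · 2 · 0 · 3 · 2
3 · 3 · 1 · 1 · 2 · 2
t=5: 1 · 2 · 3 · 3 · 2 · 0
2 · 0 · 3 · 0 · 3 · 3
2 · 2 · 2 · 2 · 0 · 2
1 · 1 · 3 · 0 · 3 · 2
3 · 3 · 1 · 1 · 2 · 2
t=6: 1 · 2 · 3 · 3 · 2 · 0
2 · 0 · 3 · 0 · 3 · 3
2 · 2 · 3 · 2 · 0 · 2
1 · 2 · 0 · 1 · 3 · 2
3 · 3 · 2 · 1 · 2 · 2
t=7: 1 · 2 · 3 · 3 · 2 · 0
2 · 0 · 3 · 0 · 3 · 3
2 · 2 · 3 · 2 · 0 · 2
1 · 2 · 1 · 1 · 3 · 2
3 · 3 · 2 · 1 · 2 · 2
t=8: 1 · 2 · 3 · 3 · 2 · 0
2 · 0 · 3 · 0 · 3 · 3
2 · 2 · 3 · 2 · 0 · 2
1 · 2 · 2 · 1 · 3 · 2
3 · 3 · 2 · 1 · 2 · 2
t=9: 1 · 2 · 3 · 3 · 2 · 0
2 · 0 · 3 · 0 · 3 · 3
2 · 2 · 3 · 2 · 0 · 2
1 · 2 · 3 · 1 · 3 · 2
3 · 3 · 2 · 1 · 2 · 2
t=10: 1 · 3 · 1 · 0 · 3 · 0
2 · 1 · 1 · 2 · 3 · 3
2 · 3 · 1 · 3 · 0 · 2
1 · 3 · 1 · 2 · 3 · 2
3 · 3 · 3 · 1 · 2 · 2
t=11: 1 · 3 · 1 · 0 · 3 · 0
2 · 1 · 1 · 2 · 3 · 3
2 · 3 · 1 · 3 · 0 · 2
1 · 3 · 2 · 2 · 3 · 2
3 · 3 · 3 · 1 · 2 · 2

58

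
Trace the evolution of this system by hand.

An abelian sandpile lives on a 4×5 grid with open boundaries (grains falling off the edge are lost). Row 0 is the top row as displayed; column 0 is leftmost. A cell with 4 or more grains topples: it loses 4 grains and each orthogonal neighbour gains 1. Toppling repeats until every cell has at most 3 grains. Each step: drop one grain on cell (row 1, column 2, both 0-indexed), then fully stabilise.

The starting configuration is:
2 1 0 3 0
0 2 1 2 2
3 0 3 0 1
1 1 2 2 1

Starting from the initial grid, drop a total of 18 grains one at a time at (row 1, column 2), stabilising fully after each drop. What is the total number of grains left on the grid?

[0] 2 1 0 3 0
0 2 1 2 2
3 0 3 0 1
1 1 2 2 1
[1] 2 1 0 3 0
0 2 2 2 2
3 0 3 0 1
1 1 2 2 1
[2] 2 1 0 3 0
0 2 3 2 2
3 0 3 0 1
1 1 2 2 1
[3] 2 1 1 3 0
0 3 1 3 2
3 1 0 1 1
1 1 3 2 1
[4] 2 1 1 3 0
0 3 2 3 2
3 1 0 1 1
1 1 3 2 1
[5] 2 1 1 3 0
0 3 3 3 2
3 1 0 1 1
1 1 3 2 1
[6] 2 2 3 0 1
1 0 2 1 3
3 2 1 2 1
1 1 3 2 1
[7] 2 2 3 0 1
1 0 3 1 3
3 2 1 2 1
1 1 3 2 1
[8] 2 3 0 1 1
1 1 1 2 3
3 2 2 2 1
1 1 3 2 1
[9] 2 3 0 1 1
1 1 2 2 3
3 2 2 2 1
1 1 3 2 1
[10] 2 3 0 1 1
1 1 3 2 3
3 2 2 2 1
1 1 3 2 1
[11] 2 3 1 1 1
1 2 0 3 3
3 2 3 2 1
1 1 3 2 1
[12] 2 3 1 1 1
1 2 1 3 3
3 2 3 2 1
1 1 3 2 1
[13] 2 3 1 1 1
1 2 2 3 3
3 2 3 2 1
1 1 3 2 1
[14] 2 3 1 1 1
1 2 3 3 3
3 2 3 2 1
1 1 3 2 1
[15] 2 3 2 2 2
1 3 2 2 0
3 3 2 1 3
1 2 1 0 2
[16] 2 3 2 2 2
1 3 3 2 0
3 3 2 1 3
1 2 1 0 2
[17] 3 1 0 3 2
3 2 3 3 0
0 2 0 2 3
2 3 2 0 2
[18] 3 1 2 0 3
3 3 1 1 1
0 2 1 3 3
2 3 2 0 2

36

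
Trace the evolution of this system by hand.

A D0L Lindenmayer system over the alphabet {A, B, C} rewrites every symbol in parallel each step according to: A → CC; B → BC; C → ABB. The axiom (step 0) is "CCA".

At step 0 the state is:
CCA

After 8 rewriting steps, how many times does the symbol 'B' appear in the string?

1520

k=0  CCA
k=1  ABBABBCC
k=2  CCBCBCCCBCBCABBABB
k=3  ABBABBBCABBBCABBABBABBBCABBBCABBCCBCBCCCBCBC
k=4  CCBCBCCCBCBCBCABBCCBCBCBCABBCCBCBCCCBCBCCCBCBCBCABBCCBCBCBCABBCCBCBCABBABBBCABBBCABBABBABBBCABBBCABB
k=5  ABBABBBCABBBCABBABBABBBCABBBCABBBCABBCCBCBCABBABBBCABBBCAB…BCBCABBCCBCBCBCABBCCBCBCCCBCBCCCBCBCBCABBCCBCBCBCABBCCBCBC  (len 240)
k=6  CCBCBCCCBCBCBCABBCCBCBCBCABBCCBCBCCCBCBCCCBCBCBCABBCCBCBCB…CABBBCABBCCBCBCABBABBBCABBBCABBBCABBCCBCBCABBABBBCABBBCABB  (len 552)
k=7  ABBABBBCABBBCABBABBABBBCABBBCABBBCABBCCBCBCABBABBBCABBBCAB…BBCCBCBCABBABBBCABBBCABBCCBCBCCCBCBCBCABBCCBCBCBCABBCCBCBC  (len 1312)
k=8  CCBCBCCCBCBCBCABBCCBCBCBCABBCCBCBCCCBCBCCCBCBCBCABBCCBCBCB…CABBBCABBCCBCBCABBABBBCABBBCABBBCABBCCBCBCABBABBBCABBBCABB  (len 3040)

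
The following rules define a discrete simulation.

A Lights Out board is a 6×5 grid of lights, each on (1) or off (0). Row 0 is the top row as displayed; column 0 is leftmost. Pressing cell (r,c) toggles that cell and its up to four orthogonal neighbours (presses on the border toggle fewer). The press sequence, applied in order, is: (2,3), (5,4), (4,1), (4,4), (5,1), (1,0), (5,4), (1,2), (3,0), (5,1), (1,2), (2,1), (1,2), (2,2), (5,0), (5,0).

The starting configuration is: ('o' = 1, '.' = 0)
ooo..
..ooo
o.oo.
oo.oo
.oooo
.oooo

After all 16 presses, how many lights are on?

12

step 0: ooo..
..ooo
o.oo.
oo.oo
.oooo
.oooo
step 1: ooo..
..o.o
o...o
oo..o
.oooo
.oooo
step 2: ooo..
..o.o
o...o
oo..o
.ooo.
.oo..
step 3: ooo..
..o.o
o...o
o...o
o..o.
..o..
step 4: ooo..
..o.o
o...o
o....
o...o
..o.o
step 5: ooo..
..o.o
o...o
o....
oo..o
oo..o
step 6: .oo..
ooo.o
....o
o....
oo..o
oo..o
step 7: .oo..
ooo.o
....o
o....
oo...
oo.o.
step 8: .o...
o..oo
..o.o
o....
oo...
oo.o.
step 9: .o...
o..oo
o.o.o
.o...
.o...
oo.o.
step 10: .o...
o..oo
o.o.o
.o...
.....
..oo.
step 11: .oo..
ooo.o
o...o
.o...
.....
..oo.
step 12: .oo..
o.o.o
.oo.o
.....
.....
..oo.
step 13: .o...
oo.oo
.o..o
.....
.....
..oo.
step 14: .o...
ooooo
..ooo
..o..
.....
..oo.
step 15: .o...
ooooo
..ooo
..o..
o....
oooo.
step 16: .o...
ooooo
..ooo
..o..
.....
..oo.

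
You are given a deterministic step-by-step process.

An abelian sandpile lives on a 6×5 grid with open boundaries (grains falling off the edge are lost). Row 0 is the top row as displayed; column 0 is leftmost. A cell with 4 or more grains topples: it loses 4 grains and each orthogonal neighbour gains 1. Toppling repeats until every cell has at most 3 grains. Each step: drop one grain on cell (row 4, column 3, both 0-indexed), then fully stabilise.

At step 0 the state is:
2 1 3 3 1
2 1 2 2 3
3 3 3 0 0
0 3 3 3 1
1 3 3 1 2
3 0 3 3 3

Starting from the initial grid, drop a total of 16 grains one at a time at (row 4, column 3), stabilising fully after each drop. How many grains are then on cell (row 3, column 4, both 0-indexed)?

gen 0: 2 1 3 3 1
2 1 2 2 3
3 3 3 0 0
0 3 3 3 1
1 3 3 1 2
3 0 3 3 3
gen 1: 2 1 3 3 1
2 1 2 2 3
3 3 3 0 0
0 3 3 3 1
1 3 3 2 2
3 0 3 3 3
gen 2: 2 1 3 3 1
2 1 2 2 3
3 3 3 0 0
0 3 3 3 1
1 3 3 3 2
3 0 3 3 3
gen 3: 2 1 3 3 1
3 2 3 2 3
0 2 2 2 0
2 3 0 3 3
2 2 1 1 1
3 2 2 3 1
gen 4: 2 1 3 3 1
3 2 3 2 3
0 2 2 2 0
2 3 0 3 3
2 2 1 2 1
3 2 2 3 1
gen 5: 2 1 3 3 1
3 2 3 2 3
0 2 2 2 0
2 3 0 3 3
2 2 1 3 1
3 2 2 3 1
gen 6: 2 1 3 3 1
3 2 3 2 3
0 2 2 3 1
2 3 1 1 0
2 2 2 2 3
3 2 3 0 2
gen 7: 2 1 3 3 1
3 2 3 2 3
0 2 2 3 1
2 3 1 1 0
2 2 2 3 3
3 2 3 0 2
gen 8: 2 1 3 3 1
3 2 3 2 3
0 2 2 3 1
2 3 1 2 1
2 2 3 1 0
3 2 3 1 3
gen 9: 2 1 3 3 1
3 2 3 2 3
0 2 2 3 1
2 3 1 2 1
2 2 3 2 0
3 2 3 1 3
gen 10: 2 1 3 3 1
3 2 3 2 3
0 2 2 3 1
2 3 1 2 1
2 2 3 3 0
3 2 3 1 3
gen 11: 2 1 3 3 1
3 2 3 2 3
0 2 2 3 1
2 3 2 3 1
2 3 1 1 1
3 3 0 3 3
gen 12: 2 1 3 3 1
3 2 3 2 3
0 2 2 3 1
2 3 2 3 1
2 3 1 2 1
3 3 0 3 3
gen 13: 2 1 3 3 1
3 2 3 2 3
0 2 2 3 1
2 3 2 3 1
2 3 1 3 1
3 3 0 3 3
gen 14: 2 1 3 3 1
3 2 3 3 3
0 2 3 0 2
2 3 3 1 2
2 3 2 2 3
3 3 1 1 0
gen 15: 2 1 3 3 1
3 2 3 3 3
0 2 3 0 2
2 3 3 1 2
2 3 2 3 3
3 3 1 1 0
gen 16: 2 1 3 3 1
3 2 3 3 3
0 2 3 0 2
2 3 3 2 3
2 3 3 1 0
3 3 1 2 1

3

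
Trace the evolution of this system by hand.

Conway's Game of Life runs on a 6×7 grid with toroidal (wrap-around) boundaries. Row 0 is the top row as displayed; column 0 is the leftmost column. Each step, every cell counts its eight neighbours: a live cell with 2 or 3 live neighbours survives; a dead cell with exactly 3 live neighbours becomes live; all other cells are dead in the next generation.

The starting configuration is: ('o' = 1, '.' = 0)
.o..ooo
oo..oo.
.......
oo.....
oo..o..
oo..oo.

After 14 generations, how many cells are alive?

7

step 0: .o..ooo
oo..oo.
.......
oo.....
oo..o..
oo..oo.
step 1: ..oo...
oo..o..
......o
oo.....
..o.oo.
..oo...
step 2: ....o..
oooo...
......o
oo...oo
..o.o..
.o.....
step 3: o..o...
oooo...
.....o.
oo...oo
..o..oo
...o...
step 4: o..oo..
ooooo.o
....oo.
oo..o..
.oo.oo.
..ooo.o
step 5: .......
ooo...o
.......
ooo...o
......o
o.....o
step 6: .......
oo.....
.......
oo....o
.....o.
o.....o
step 7: .o....o
.......
......o
o.....o
.o...o.
......o
step 8: o......
o......
o.....o
o....oo
.....o.
.....oo
step 9: o......
oo.....
.o...o.
o....o.
o...o..
.....oo
step 10: oo.....
oo....o
.o.....
oo..oo.
o...o..
o....oo
step 11: .....o.
..o...o
..o..o.
oo..ooo
....o..
.....o.
step 12: .....oo
.....oo
..ooo..
oo.oo.o
o...o..
....oo.
step 13: .......
...o..o
.oo....
oo....o
oo.....
....o..
step 14: .......
..o....
.oo...o
......o
.o....o
.......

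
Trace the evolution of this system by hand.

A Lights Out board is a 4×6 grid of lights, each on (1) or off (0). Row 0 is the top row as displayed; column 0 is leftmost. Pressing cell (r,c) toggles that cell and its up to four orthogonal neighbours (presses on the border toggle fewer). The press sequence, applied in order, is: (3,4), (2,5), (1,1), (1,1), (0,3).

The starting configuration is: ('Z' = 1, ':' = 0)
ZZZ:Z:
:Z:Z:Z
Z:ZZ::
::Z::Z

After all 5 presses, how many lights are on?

12

gen 0: ZZZ:Z:
:Z:Z:Z
Z:ZZ::
::Z::Z
gen 1: ZZZ:Z:
:Z:Z:Z
Z:ZZZ:
::ZZZ:
gen 2: ZZZ:Z:
:Z:Z::
Z:ZZ:Z
::ZZZZ
gen 3: Z:Z:Z:
Z:ZZ::
ZZZZ:Z
::ZZZZ
gen 4: ZZZ:Z:
:Z:Z::
Z:ZZ:Z
::ZZZZ
gen 5: ZZ:Z::
:Z::::
Z:ZZ:Z
::ZZZZ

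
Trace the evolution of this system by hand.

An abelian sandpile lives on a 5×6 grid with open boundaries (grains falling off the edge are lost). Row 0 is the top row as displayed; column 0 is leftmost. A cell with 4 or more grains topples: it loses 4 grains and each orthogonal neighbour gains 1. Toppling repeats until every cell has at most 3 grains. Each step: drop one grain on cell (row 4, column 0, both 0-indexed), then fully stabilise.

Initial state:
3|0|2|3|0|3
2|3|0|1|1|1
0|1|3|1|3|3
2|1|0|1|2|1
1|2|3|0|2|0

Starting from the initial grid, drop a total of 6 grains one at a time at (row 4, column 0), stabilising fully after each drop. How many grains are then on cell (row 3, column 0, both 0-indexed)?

0) 3|0|2|3|0|3
2|3|0|1|1|1
0|1|3|1|3|3
2|1|0|1|2|1
1|2|3|0|2|0
1) 3|0|2|3|0|3
2|3|0|1|1|1
0|1|3|1|3|3
2|1|0|1|2|1
2|2|3|0|2|0
2) 3|0|2|3|0|3
2|3|0|1|1|1
0|1|3|1|3|3
2|1|0|1|2|1
3|2|3|0|2|0
3) 3|0|2|3|0|3
2|3|0|1|1|1
0|1|3|1|3|3
3|1|0|1|2|1
0|3|3|0|2|0
4) 3|0|2|3|0|3
2|3|0|1|1|1
0|1|3|1|3|3
3|1|0|1|2|1
1|3|3|0|2|0
5) 3|0|2|3|0|3
2|3|0|1|1|1
0|1|3|1|3|3
3|1|0|1|2|1
2|3|3|0|2|0
6) 3|0|2|3|0|3
2|3|0|1|1|1
0|1|3|1|3|3
3|1|0|1|2|1
3|3|3|0|2|0

3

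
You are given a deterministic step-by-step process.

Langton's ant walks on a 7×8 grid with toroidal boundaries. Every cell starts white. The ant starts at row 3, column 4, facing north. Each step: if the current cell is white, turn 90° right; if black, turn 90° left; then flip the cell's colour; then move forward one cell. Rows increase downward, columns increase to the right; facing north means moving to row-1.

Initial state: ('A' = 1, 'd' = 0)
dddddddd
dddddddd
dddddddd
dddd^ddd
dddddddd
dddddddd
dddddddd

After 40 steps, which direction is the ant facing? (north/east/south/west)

k=0  dddddddd
dddddddd
dddddddd
dddd^ddd
dddddddd
dddddddd
dddddddd
k=1  dddddddd
dddddddd
dddddddd
ddddA>dd
dddddddd
dddddddd
dddddddd
k=2  dddddddd
dddddddd
dddddddd
ddddAAdd
dddddvdd
dddddddd
dddddddd
k=3  dddddddd
dddddddd
dddddddd
ddddAAdd
dddd<Add
dddddddd
dddddddd
k=4  dddddddd
dddddddd
dddddddd
dddd^Add
ddddAAdd
dddddddd
dddddddd
k=5  dddddddd
dddddddd
dddddddd
ddd<dAdd
ddddAAdd
dddddddd
dddddddd
k=6  dddddddd
dddddddd
ddd^dddd
dddAdAdd
ddddAAdd
dddddddd
dddddddd
k=7  dddddddd
dddddddd
dddA>ddd
dddAdAdd
ddddAAdd
dddddddd
dddddddd
k=8  dddddddd
dddddddd
dddAAddd
dddAvAdd
ddddAAdd
dddddddd
dddddddd
k=9  dddddddd
dddddddd
dddAAddd
ddd<AAdd
ddddAAdd
dddddddd
dddddddd
k=10  dddddddd
dddddddd
dddAAddd
ddddAAdd
dddvAAdd
dddddddd
dddddddd
k=11  dddddddd
dddddddd
dddAAddd
ddddAAdd
dd<AAAdd
dddddddd
dddddddd
k=12  dddddddd
dddddddd
dddAAddd
dd^dAAdd
ddAAAAdd
dddddddd
dddddddd
k=13  dddddddd
dddddddd
dddAAddd
ddA>AAdd
ddAAAAdd
dddddddd
dddddddd
k=14  dddddddd
dddddddd
dddAAddd
ddAAAAdd
ddAvAAdd
dddddddd
dddddddd
k=15  dddddddd
dddddddd
dddAAddd
ddAAAAdd
ddAd>Add
dddddddd
dddddddd
k=16  dddddddd
dddddddd
dddAAddd
ddAA^Add
ddAddAdd
dddddddd
dddddddd
k=17  dddddddd
dddddddd
dddAAddd
ddA<dAdd
ddAddAdd
dddddddd
dddddddd
k=18  dddddddd
dddddddd
dddAAddd
ddAddAdd
ddAvdAdd
dddddddd
dddddddd
k=19  dddddddd
dddddddd
dddAAddd
ddAddAdd
dd<AdAdd
dddddddd
dddddddd
k=20  dddddddd
dddddddd
dddAAddd
ddAddAdd
dddAdAdd
ddvddddd
dddddddd
k=21  dddddddd
dddddddd
dddAAddd
ddAddAdd
dddAdAdd
d<Addddd
dddddddd
k=22  dddddddd
dddddddd
dddAAddd
ddAddAdd
d^dAdAdd
dAAddddd
dddddddd
k=23  dddddddd
dddddddd
dddAAddd
ddAddAdd
dA>AdAdd
dAAddddd
dddddddd
k=24  dddddddd
dddddddd
dddAAddd
ddAddAdd
dAAAdAdd
dAvddddd
dddddddd
k=25  dddddddd
dddddddd
dddAAddd
ddAddAdd
dAAAdAdd
dAd>dddd
dddddddd
k=26  dddddddd
dddddddd
dddAAddd
ddAddAdd
dAAAdAdd
dAdAdddd
dddvdddd
k=27  dddddddd
dddddddd
dddAAddd
ddAddAdd
dAAAdAdd
dAdAdddd
dd<Adddd
k=28  dddddddd
dddddddd
dddAAddd
ddAddAdd
dAAAdAdd
dA^Adddd
ddAAdddd
k=29  dddddddd
dddddddd
dddAAddd
ddAddAdd
dAAAdAdd
dAA>dddd
ddAAdddd
k=30  dddddddd
dddddddd
dddAAddd
ddAddAdd
dAA^dAdd
dAAddddd
ddAAdddd
k=31  dddddddd
dddddddd
dddAAddd
ddAddAdd
dA<ddAdd
dAAddddd
ddAAdddd
k=32  dddddddd
dddddddd
dddAAddd
ddAddAdd
dAdddAdd
dAvddddd
ddAAdddd
k=33  dddddddd
dddddddd
dddAAddd
ddAddAdd
dAdddAdd
dAd>dddd
ddAAdddd
k=34  dddddddd
dddddddd
dddAAddd
ddAddAdd
dAdddAdd
dAdAdddd
ddAvdddd
k=35  dddddddd
dddddddd
dddAAddd
ddAddAdd
dAdddAdd
dAdAdddd
ddAd>ddd
k=36  ddddvddd
dddddddd
dddAAddd
ddAddAdd
dAdddAdd
dAdAdddd
ddAdAddd
k=37  ddd<Addd
dddddddd
dddAAddd
ddAddAdd
dAdddAdd
dAdAdddd
ddAdAddd
k=38  dddAAddd
dddddddd
dddAAddd
ddAddAdd
dAdddAdd
dAdAdddd
ddA^Addd
k=39  dddAAddd
dddddddd
dddAAddd
ddAddAdd
dAdddAdd
dAdAdddd
ddAA>ddd
k=40  dddAAddd
dddddddd
dddAAddd
ddAddAdd
dAdddAdd
dAdA^ddd
ddAAdddd

north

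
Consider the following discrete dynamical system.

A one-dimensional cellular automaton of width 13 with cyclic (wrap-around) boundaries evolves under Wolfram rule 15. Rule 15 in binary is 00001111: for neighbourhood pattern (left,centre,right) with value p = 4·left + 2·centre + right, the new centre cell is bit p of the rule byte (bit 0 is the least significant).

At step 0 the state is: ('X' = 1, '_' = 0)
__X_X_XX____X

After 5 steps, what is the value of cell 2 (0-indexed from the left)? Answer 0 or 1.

1

gen 0: __X_X_XX____X
gen 1: _XX_X_X__XXXX
gen 2: _X__X_X_XX___
gen 3: XX_XX_X_X__XX
gen 4: ___X__X_X_XX_
gen 5: XXXX_XX_X_X__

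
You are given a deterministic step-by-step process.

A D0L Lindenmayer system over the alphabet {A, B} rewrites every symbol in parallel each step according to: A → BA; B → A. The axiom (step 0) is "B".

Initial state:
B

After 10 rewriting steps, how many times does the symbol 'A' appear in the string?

55

gen 0: B
gen 1: A
gen 2: BA
gen 3: ABA
gen 4: BAABA
gen 5: ABABAABA
gen 6: BAABAABABAABA
gen 7: ABABAABABAABAABABAABA
gen 8: BAABAABABAABAABABAABABAABAABABAABA
gen 9: ABABAABABAABAABABAABABAABAABABAABAABABAABABAABAABABAABA
gen 10: BAABAABABAABAABABAABABAABAABABAABAABABAABABAABAABABAABABAABAABABAABAABABAABABAABAABABAABA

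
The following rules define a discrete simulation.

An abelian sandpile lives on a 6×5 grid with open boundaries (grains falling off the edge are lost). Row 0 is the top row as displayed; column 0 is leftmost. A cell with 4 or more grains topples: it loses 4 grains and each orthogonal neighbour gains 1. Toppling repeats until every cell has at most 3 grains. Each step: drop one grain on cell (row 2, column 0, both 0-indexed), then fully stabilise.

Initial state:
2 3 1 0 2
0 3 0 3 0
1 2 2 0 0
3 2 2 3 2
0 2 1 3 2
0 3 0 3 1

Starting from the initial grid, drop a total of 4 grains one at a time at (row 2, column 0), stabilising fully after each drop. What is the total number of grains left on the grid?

48

k=0  2 3 1 0 2
0 3 0 3 0
1 2 2 0 0
3 2 2 3 2
0 2 1 3 2
0 3 0 3 1
k=1  2 3 1 0 2
0 3 0 3 0
2 2 2 0 0
3 2 2 3 2
0 2 1 3 2
0 3 0 3 1
k=2  2 3 1 0 2
0 3 0 3 0
3 2 2 0 0
3 2 2 3 2
0 2 1 3 2
0 3 0 3 1
k=3  2 3 1 0 2
1 3 0 3 0
1 3 2 0 0
0 3 2 3 2
1 2 1 3 2
0 3 0 3 1
k=4  2 3 1 0 2
1 3 0 3 0
2 3 2 0 0
0 3 2 3 2
1 2 1 3 2
0 3 0 3 1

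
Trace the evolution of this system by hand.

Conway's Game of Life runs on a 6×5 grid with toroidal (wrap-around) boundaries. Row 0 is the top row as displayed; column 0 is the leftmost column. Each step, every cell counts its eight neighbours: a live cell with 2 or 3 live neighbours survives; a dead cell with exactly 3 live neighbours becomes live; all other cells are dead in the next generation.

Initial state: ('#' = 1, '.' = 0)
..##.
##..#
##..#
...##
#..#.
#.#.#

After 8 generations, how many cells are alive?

0) ..##.
##..#
##..#
...##
#..#.
#.#.#
1) ..#..
.....
.##..
.###.
###..
#.#..
2) .#...
.##..
.#.#.
...#.
#...#
#.##.
3) #..#.
##...
.#.#.
#.##.
###..
#.##.
4) #..#.
##...
...#.
#..#.
#....
#..#.
5) #.#..
###..
###..
.....
##...
##...
6) ..#.#
...##
#.#..
..#..
##...
..#.#
7) #.#.#
###.#
.##.#
#.#..
####.
..#.#
8) ..#..
.....
....#
.....
#....
.....

3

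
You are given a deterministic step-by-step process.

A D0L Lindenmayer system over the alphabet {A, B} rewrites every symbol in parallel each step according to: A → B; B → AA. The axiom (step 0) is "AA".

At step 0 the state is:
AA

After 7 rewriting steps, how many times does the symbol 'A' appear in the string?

k=0  AA
k=1  BB
k=2  AAAA
k=3  BBBB
k=4  AAAAAAAA
k=5  BBBBBBBB
k=6  AAAAAAAAAAAAAAAA
k=7  BBBBBBBBBBBBBBBB

0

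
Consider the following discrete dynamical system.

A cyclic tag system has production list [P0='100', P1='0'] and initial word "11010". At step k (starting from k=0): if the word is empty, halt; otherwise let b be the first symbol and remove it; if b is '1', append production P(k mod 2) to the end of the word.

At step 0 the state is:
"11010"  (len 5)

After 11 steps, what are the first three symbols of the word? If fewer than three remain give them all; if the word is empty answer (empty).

(empty)

t=0: "11010"  (len 5)
t=1: "1010100"  (len 7)
t=2: "0101000"  (len 7)
t=3: "101000"  (len 6)
t=4: "010000"  (len 6)
t=5: "10000"  (len 5)
t=6: "00000"  (len 5)
t=7: "0000"  (len 4)
t=8: "000"  (len 3)
t=9: "00"  (len 2)
t=10: "0"  (len 1)
t=11: (halted — word empty)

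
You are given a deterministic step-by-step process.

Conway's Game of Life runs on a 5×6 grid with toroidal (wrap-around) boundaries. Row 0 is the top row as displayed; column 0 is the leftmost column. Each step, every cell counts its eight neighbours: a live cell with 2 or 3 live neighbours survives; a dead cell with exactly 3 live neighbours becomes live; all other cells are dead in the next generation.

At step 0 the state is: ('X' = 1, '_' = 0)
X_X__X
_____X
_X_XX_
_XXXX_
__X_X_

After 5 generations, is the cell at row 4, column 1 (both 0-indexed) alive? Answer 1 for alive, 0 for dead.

gen 0: X_X__X
_____X
_X_XX_
_XXXX_
__X_X_
gen 1: XX_XXX
_XXX_X
XX___X
_X___X
X___X_
gen 2: ______
___X__
_____X
_X__X_
__XX__
gen 3: __XX__
______
____X_
__XXX_
__XX__
gen 4: __XX__
___X__
____X_
__X_X_
_X____
gen 5: __XX__
__XXX_
____X_
___X__
_X____

1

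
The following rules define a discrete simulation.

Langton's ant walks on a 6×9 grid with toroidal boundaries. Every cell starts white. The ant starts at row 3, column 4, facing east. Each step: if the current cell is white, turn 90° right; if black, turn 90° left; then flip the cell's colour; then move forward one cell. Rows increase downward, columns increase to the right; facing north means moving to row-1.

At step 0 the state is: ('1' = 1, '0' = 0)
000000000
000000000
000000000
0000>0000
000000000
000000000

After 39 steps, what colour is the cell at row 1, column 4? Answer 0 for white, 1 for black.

1

step 0: 000000000
000000000
000000000
0000>0000
000000000
000000000
step 1: 000000000
000000000
000000000
000010000
0000v0000
000000000
step 2: 000000000
000000000
000000000
000010000
000<10000
000000000
step 3: 000000000
000000000
000000000
000^10000
000110000
000000000
step 4: 000000000
000000000
000000000
0001>0000
000110000
000000000
step 5: 000000000
000000000
0000^0000
000100000
000110000
000000000
step 6: 000000000
000000000
00001>000
000100000
000110000
000000000
step 7: 000000000
000000000
000011000
00010v000
000110000
000000000
step 8: 000000000
000000000
000011000
0001<1000
000110000
000000000
step 9: 000000000
000000000
0000^1000
000111000
000110000
000000000
step 10: 000000000
000000000
000<01000
000111000
000110000
000000000
step 11: 000000000
000^00000
000101000
000111000
000110000
000000000
step 12: 000000000
0001>0000
000101000
000111000
000110000
000000000
step 13: 000000000
000110000
0001v1000
000111000
000110000
000000000
step 14: 000000000
000110000
000<11000
000111000
000110000
000000000
step 15: 000000000
000110000
000011000
000v11000
000110000
000000000
step 16: 000000000
000110000
000011000
0000>1000
000110000
000000000
step 17: 000000000
000110000
0000^1000
000001000
000110000
000000000
step 18: 000000000
000110000
000<01000
000001000
000110000
000000000
step 19: 000000000
000^10000
000101000
000001000
000110000
000000000
step 20: 000000000
00<010000
000101000
000001000
000110000
000000000
step 21: 00^000000
001010000
000101000
000001000
000110000
000000000
step 22: 001>00000
001010000
000101000
000001000
000110000
000000000
step 23: 001100000
001v10000
000101000
000001000
000110000
000000000
step 24: 001100000
00<110000
000101000
000001000
000110000
000000000
step 25: 001100000
000110000
00v101000
000001000
000110000
000000000
step 26: 001100000
000110000
0<1101000
000001000
000110000
000000000
step 27: 001100000
0^0110000
011101000
000001000
000110000
000000000
step 28: 001100000
01>110000
011101000
000001000
000110000
000000000
step 29: 001100000
011110000
01v101000
000001000
000110000
000000000
step 30: 001100000
011110000
010>01000
000001000
000110000
000000000
step 31: 001100000
011^10000
010001000
000001000
000110000
000000000
step 32: 001100000
01<010000
010001000
000001000
000110000
000000000
step 33: 001100000
010010000
01v001000
000001000
000110000
000000000
step 34: 001100000
010010000
0<1001000
000001000
000110000
000000000
step 35: 001100000
010010000
001001000
0v0001000
000110000
000000000
step 36: 001100000
010010000
001001000
<10001000
000110000
000000000
step 37: 001100000
010010000
^01001000
110001000
000110000
000000000
step 38: 001100000
010010000
1>1001000
110001000
000110000
000000000
step 39: 001100000
010010000
111001000
1v0001000
000110000
000000000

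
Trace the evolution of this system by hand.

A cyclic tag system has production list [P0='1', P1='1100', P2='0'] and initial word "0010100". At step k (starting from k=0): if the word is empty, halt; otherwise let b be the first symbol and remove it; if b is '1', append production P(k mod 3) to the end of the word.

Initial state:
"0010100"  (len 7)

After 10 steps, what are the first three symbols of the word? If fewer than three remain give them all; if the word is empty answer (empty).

000

step 0: "0010100"  (len 7)
step 1: "010100"  (len 6)
step 2: "10100"  (len 5)
step 3: "01000"  (len 5)
step 4: "1000"  (len 4)
step 5: "0001100"  (len 7)
step 6: "001100"  (len 6)
step 7: "01100"  (len 5)
step 8: "1100"  (len 4)
step 9: "1000"  (len 4)
step 10: "0001"  (len 4)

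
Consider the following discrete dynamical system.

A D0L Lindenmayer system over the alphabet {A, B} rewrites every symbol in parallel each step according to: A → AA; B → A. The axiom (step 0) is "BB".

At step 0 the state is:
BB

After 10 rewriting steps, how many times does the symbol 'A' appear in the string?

1024

k=0  BB
k=1  AA
k=2  AAAA
k=3  AAAAAAAA
k=4  AAAAAAAAAAAAAAAA
k=5  AAAAAAAAAAAAAAAAAAAAAAAAAAAAAAAA
k=6  AAAAAAAAAAAAAAAAAAAAAAAAAAAAAAAAAAAAAAAAAAAAAAAAAAAAAAAAAAAAAAAA
k=7  AAAAAAAAAAAAAAAAAAAAAAAAAAAAAAAAAAAAAAAAAAAAAAAAAAAAAAAAAA…AAAAAAAAAAAAAAAAAAAAAAAAAAAAAAAAAAAAAAAAAAAAAAAAAAAAAAAAAA  (len 128)
k=8  AAAAAAAAAAAAAAAAAAAAAAAAAAAAAAAAAAAAAAAAAAAAAAAAAAAAAAAAAA…AAAAAAAAAAAAAAAAAAAAAAAAAAAAAAAAAAAAAAAAAAAAAAAAAAAAAAAAAA  (len 256)
k=9  AAAAAAAAAAAAAAAAAAAAAAAAAAAAAAAAAAAAAAAAAAAAAAAAAAAAAAAAAA…AAAAAAAAAAAAAAAAAAAAAAAAAAAAAAAAAAAAAAAAAAAAAAAAAAAAAAAAAA  (len 512)
k=10  AAAAAAAAAAAAAAAAAAAAAAAAAAAAAAAAAAAAAAAAAAAAAAAAAAAAAAAAAA…AAAAAAAAAAAAAAAAAAAAAAAAAAAAAAAAAAAAAAAAAAAAAAAAAAAAAAAAAA  (len 1024)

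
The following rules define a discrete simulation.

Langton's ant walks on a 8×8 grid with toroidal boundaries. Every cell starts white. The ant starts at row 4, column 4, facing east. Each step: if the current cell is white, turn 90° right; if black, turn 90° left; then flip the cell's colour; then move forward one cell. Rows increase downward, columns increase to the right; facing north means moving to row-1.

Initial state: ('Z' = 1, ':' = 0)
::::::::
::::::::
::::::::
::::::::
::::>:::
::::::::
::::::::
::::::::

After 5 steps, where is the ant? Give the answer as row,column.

3,4

t=0: ::::::::
::::::::
::::::::
::::::::
::::>:::
::::::::
::::::::
::::::::
t=1: ::::::::
::::::::
::::::::
::::::::
::::Z:::
::::v:::
::::::::
::::::::
t=2: ::::::::
::::::::
::::::::
::::::::
::::Z:::
:::<Z:::
::::::::
::::::::
t=3: ::::::::
::::::::
::::::::
::::::::
:::^Z:::
:::ZZ:::
::::::::
::::::::
t=4: ::::::::
::::::::
::::::::
::::::::
:::Z>:::
:::ZZ:::
::::::::
::::::::
t=5: ::::::::
::::::::
::::::::
::::^:::
:::Z::::
:::ZZ:::
::::::::
::::::::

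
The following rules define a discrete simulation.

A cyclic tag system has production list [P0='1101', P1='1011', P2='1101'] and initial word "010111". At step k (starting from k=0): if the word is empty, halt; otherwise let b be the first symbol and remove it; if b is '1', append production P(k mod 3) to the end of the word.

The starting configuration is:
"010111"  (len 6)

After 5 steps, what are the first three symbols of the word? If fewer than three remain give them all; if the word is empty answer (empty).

110

[0] "010111"  (len 6)
[1] "10111"  (len 5)
[2] "01111011"  (len 8)
[3] "1111011"  (len 7)
[4] "1110111101"  (len 10)
[5] "1101111011011"  (len 13)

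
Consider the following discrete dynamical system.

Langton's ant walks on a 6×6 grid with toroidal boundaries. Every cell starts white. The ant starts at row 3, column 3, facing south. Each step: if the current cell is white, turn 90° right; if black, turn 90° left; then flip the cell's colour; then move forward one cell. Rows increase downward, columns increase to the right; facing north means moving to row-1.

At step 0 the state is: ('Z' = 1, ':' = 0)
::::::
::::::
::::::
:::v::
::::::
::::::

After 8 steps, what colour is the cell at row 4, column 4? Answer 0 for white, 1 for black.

step 0: ::::::
::::::
::::::
:::v::
::::::
::::::
step 1: ::::::
::::::
::::::
::<Z::
::::::
::::::
step 2: ::::::
::::::
::^:::
::ZZ::
::::::
::::::
step 3: ::::::
::::::
::Z>::
::ZZ::
::::::
::::::
step 4: ::::::
::::::
::ZZ::
::Zv::
::::::
::::::
step 5: ::::::
::::::
::ZZ::
::Z:>:
::::::
::::::
step 6: ::::::
::::::
::ZZ::
::Z:Z:
::::v:
::::::
step 7: ::::::
::::::
::ZZ::
::Z:Z:
:::<Z:
::::::
step 8: ::::::
::::::
::ZZ::
::Z^Z:
:::ZZ:
::::::

1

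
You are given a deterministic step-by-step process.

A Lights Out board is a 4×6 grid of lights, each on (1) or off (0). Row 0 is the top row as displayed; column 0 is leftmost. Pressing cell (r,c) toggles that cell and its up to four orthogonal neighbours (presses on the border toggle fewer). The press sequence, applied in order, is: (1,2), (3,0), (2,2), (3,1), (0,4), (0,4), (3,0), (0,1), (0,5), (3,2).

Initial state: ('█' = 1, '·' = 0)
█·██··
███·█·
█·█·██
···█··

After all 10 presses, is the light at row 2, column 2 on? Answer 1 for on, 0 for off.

0) █·██··
███·█·
█·█·██
···█··
1) █··█··
█··██·
█···██
···█··
2) █··█··
█··██·
····██
██·█··
3) █··█··
█·███·
·█████
████··
4) █··█··
█·███·
··████
···█··
5) █···██
█·██··
··████
···█··
6) █··█··
█·███·
··████
···█··
7) █··█··
█·███·
█·████
██·█··
8) ·███··
█████·
█·████
██·█··
9) ·█████
██████
█·████
██·█··
10) ·█████
██████
█··███
█·█···

0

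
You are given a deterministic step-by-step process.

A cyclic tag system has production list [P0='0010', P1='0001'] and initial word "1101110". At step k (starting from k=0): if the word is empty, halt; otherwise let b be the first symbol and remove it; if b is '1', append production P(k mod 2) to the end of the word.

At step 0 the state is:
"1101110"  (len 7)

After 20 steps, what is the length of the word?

19

step 0: "1101110"  (len 7)
step 1: "1011100010"  (len 10)
step 2: "0111000100001"  (len 13)
step 3: "111000100001"  (len 12)
step 4: "110001000010001"  (len 15)
step 5: "100010000100010010"  (len 18)
step 6: "000100001000100100001"  (len 21)
step 7: "00100001000100100001"  (len 20)
step 8: "0100001000100100001"  (len 19)
step 9: "100001000100100001"  (len 18)
step 10: "000010001001000010001"  (len 21)
step 11: "00010001001000010001"  (len 20)
step 12: "0010001001000010001"  (len 19)
step 13: "010001001000010001"  (len 18)
step 14: "10001001000010001"  (len 17)
step 15: "00010010000100010010"  (len 20)
step 16: "0010010000100010010"  (len 19)
step 17: "010010000100010010"  (len 18)
step 18: "10010000100010010"  (len 17)
step 19: "00100001000100100010"  (len 20)
step 20: "0100001000100100010"  (len 19)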